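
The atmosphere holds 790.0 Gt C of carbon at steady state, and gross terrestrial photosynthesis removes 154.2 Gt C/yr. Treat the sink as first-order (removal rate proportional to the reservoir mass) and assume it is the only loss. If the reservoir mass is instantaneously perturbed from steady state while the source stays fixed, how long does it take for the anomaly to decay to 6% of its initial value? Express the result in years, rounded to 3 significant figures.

14.4 yr

For a linear reservoir the anomaly decays as exp(−t/τ) with τ = M/F = 790.0/154.2 = 5.123 yr.
exp(−t/τ) = 0.06 ⇒ t = −τ ln(0.06) = 5.123 × 2.813 = 14.41 yr.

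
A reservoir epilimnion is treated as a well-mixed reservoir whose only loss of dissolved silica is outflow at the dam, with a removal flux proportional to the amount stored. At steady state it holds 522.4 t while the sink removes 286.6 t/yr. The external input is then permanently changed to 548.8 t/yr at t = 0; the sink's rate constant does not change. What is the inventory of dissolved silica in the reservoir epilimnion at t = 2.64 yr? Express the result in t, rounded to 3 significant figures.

888 t

The sink rate constant is k = F₀/M₀ = 286.6/522.4 = 0.5486 yr⁻¹.
Solving dM/dt = F₁ − kM with M(0) = M₀ gives M(t) = F₁/k + (M₀ − F₁/k)·e^(−kt).
F₁/k = 548.8/0.5486 = 1000.3 t; kt = 0.5486 × 2.64 = 1.448, e^(−kt) = 0.2350.
M(2.64) = 1000.3 + (522.4 − 1000.3) × 0.2350 = 1000.3 − 112.3 = 888.03 t.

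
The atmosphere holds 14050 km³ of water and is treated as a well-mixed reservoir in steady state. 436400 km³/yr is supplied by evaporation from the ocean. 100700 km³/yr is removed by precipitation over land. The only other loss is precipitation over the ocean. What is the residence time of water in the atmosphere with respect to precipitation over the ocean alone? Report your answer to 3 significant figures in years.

0.0419 yr

At steady state ΣF_in = ΣF_out.
ΣF_in = 436400 km³/yr.
Precipitation over the ocean flux = ΣF_in − (100700) = 436400 − 100700 = 335700 km³/yr.
τ = M / F = 14050 / 335700 = 0.04185 yr.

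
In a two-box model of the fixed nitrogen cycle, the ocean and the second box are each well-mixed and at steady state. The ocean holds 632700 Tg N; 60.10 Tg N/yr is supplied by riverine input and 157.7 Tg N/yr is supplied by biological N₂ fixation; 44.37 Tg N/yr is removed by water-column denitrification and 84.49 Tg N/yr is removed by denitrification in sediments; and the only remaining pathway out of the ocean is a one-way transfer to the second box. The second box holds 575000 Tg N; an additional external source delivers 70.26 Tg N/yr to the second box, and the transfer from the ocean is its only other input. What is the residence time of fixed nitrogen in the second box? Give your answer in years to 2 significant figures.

Balance the ocean: ΣF_in = 60.10 + 157.7 = 217.80 Tg N/yr.
Transfer to the second box = ΣF_in − (44.37 + 84.49) = 88.940 Tg N/yr.
Total input to the second box = 88.940 + 70.26 = 159.20 Tg N/yr; at steady state this equals its total output.
τ = M / F = 575000 / 159.20 = 3612 yr.

3600 yr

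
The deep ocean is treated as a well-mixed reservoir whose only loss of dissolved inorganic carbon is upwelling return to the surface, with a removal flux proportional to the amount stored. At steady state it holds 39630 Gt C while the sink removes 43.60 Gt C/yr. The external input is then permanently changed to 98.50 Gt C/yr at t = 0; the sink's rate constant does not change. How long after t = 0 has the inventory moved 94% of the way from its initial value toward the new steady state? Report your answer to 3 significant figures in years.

2560 yr

τ = M₀/F₀ = 39630/43.60 = 908.9 yr.
The remaining gap fraction is e^(−t/τ); 94% covered ⇒ e^(−t/τ) = 0.0600.
t = −τ ln(0.0600) = 908.9 × 2.813 = 2557 yr.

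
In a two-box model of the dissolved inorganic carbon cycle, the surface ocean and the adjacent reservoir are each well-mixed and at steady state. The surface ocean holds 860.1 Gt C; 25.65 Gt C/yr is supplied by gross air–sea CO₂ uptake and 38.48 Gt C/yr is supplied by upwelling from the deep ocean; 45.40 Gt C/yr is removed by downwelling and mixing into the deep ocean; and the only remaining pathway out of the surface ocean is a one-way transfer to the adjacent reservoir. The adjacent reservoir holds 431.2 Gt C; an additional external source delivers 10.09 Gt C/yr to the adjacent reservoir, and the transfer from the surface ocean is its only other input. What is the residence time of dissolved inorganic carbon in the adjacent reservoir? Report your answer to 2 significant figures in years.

15 yr

Balance the surface ocean: ΣF_in = 25.65 + 38.48 = 64.130 Gt C/yr.
Transfer to the adjacent reservoir = ΣF_in − (45.40) = 18.730 Gt C/yr.
Total input to the adjacent reservoir = 18.730 + 10.09 = 28.820 Gt C/yr; at steady state this equals its total output.
τ = M / F = 431.2 / 28.820 = 14.96 yr.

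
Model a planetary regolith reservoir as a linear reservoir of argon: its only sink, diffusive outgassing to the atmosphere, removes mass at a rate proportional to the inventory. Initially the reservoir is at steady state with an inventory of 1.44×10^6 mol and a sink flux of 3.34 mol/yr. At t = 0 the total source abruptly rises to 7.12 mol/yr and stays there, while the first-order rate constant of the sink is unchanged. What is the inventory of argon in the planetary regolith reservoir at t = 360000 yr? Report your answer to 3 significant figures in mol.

2.36×10^6 mol

The sink rate constant is k = F₀/M₀ = 3.34/1.44×10^6 = 2.319×10^-6 yr⁻¹.
Solving dM/dt = F₁ − kM with M(0) = M₀ gives M(t) = F₁/k + (M₀ − F₁/k)·e^(−kt).
F₁/k = 7.12/2.319×10^-6 = 3.0697×10^6 mol; kt = 2.319×10^-6 × 360000 = 0.8350, e^(−kt) = 0.4339.
M(360000) = 3.0697×10^6 + (1.44×10^6 − 3.0697×10^6) × 0.4339 = 3.0697×10^6 − 707100 = 2.3626×10^6 mol.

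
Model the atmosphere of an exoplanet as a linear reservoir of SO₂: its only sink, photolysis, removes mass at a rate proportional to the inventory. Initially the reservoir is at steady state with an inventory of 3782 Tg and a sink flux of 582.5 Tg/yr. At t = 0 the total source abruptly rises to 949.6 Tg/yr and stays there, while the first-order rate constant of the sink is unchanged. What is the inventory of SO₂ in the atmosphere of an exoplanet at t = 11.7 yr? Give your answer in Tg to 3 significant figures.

τ = M₀/F₀ = 3782/582.5 = 6.493 yr; rate constant k = 1/τ.
New steady state M_∞ = F₁/k = F₁·τ = 949.6 × 6.493 = 6165.5 Tg.
M(t) = M_∞ + (M₀ − M_∞)·e^(−t/τ); t/τ = 11.7/6.493 = 1.802, so e^(−t/τ) = 0.1650.
M(t) = 6165.5 − 2383 × 0.1650 = 5772.3 Tg.

5770 Tg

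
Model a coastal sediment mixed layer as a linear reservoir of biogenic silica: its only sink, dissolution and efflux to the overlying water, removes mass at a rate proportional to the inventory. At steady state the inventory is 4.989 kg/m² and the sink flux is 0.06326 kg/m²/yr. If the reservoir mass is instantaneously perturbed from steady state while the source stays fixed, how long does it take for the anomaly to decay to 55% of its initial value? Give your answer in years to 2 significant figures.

47 yr

For a linear reservoir the anomaly decays as exp(−t/τ) with τ = M/F = 4.989/0.06326 = 78.87 yr.
exp(−t/τ) = 0.55 ⇒ t = −τ ln(0.55) = 78.87 × 0.5978 = 47.15 yr.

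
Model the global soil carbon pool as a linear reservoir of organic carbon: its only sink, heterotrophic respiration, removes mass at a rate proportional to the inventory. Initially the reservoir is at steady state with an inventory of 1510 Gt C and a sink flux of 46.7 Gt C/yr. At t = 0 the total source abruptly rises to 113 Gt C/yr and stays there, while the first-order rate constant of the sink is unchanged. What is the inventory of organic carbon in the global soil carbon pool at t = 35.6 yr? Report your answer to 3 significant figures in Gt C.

2940 Gt C

τ = M₀/F₀ = 1510/46.7 = 32.33 yr; rate constant k = 1/τ.
New steady state M_∞ = F₁/k = F₁·τ = 113 × 32.33 = 3653.7 Gt C.
M(t) = M_∞ + (M₀ − M_∞)·e^(−t/τ); t/τ = 35.6/32.33 = 1.101, so e^(−t/τ) = 0.3325.
M(t) = 3653.7 − 2144 × 0.3325 = 2940.9 Gt C.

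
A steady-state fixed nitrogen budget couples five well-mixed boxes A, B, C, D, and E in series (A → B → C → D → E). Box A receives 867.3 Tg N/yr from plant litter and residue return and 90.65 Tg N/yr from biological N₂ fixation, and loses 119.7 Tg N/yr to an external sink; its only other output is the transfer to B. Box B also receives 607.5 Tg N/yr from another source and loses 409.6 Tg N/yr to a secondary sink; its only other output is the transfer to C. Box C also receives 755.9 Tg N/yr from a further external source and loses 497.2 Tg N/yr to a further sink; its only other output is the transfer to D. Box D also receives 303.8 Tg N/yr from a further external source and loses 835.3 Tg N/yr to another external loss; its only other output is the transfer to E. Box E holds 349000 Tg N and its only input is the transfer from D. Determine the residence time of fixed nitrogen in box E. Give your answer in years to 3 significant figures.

457 yr

Box A: F(A→B) = (867.3 + 90.65) − 119.7 = 838.25 Tg N/yr.
Box B: F(B→C) = (838.25 + 607.5) − 409.6 = 1036.2 Tg N/yr.
Box C: F(C→D) = (1036.2 + 755.9) − 497.2 = 1294.9 Tg N/yr.
Box D: F(D→E) = (1294.9 + 303.8) − 835.3 = 763.35 Tg N/yr.
Box E throughput = its input = 763.35 Tg N/yr; τ = 349000 / 763.35 = 457.2 yr.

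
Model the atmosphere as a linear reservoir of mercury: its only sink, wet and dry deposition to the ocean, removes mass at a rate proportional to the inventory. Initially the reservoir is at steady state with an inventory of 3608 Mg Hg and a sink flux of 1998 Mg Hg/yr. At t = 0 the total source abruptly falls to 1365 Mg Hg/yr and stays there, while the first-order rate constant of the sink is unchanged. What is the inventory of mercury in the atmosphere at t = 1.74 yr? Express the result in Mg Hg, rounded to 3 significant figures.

The sink rate constant is k = F₀/M₀ = 1998/3608 = 0.5538 yr⁻¹.
Solving dM/dt = F₁ − kM with M(0) = M₀ gives M(t) = F₁/k + (M₀ − F₁/k)·e^(−kt).
F₁/k = 1365/0.5538 = 2464.9 Mg Hg; kt = 0.5538 × 1.74 = 0.9636, e^(−kt) = 0.3815.
M(1.74) = 2464.9 + (3608 − 2464.9) × 0.3815 = 2464.9 + 436.1 = 2901.0 Mg Hg.

2900 Mg Hg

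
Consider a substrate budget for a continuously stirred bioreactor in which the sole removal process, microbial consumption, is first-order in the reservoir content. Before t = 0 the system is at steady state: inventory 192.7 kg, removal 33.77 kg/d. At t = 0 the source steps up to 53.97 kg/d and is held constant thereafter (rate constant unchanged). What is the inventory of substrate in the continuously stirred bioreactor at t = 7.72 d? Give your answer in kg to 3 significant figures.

278 kg

τ = M₀/F₀ = 192.7/33.77 = 5.706 d; rate constant k = 1/τ.
New steady state M_∞ = F₁/k = F₁·τ = 53.97 × 5.706 = 307.97 kg.
M(t) = M_∞ + (M₀ − M_∞)·e^(−t/τ); t/τ = 7.72/5.706 = 1.353, so e^(−t/τ) = 0.2585.
M(t) = 307.97 − 115.3 × 0.2585 = 278.17 kg.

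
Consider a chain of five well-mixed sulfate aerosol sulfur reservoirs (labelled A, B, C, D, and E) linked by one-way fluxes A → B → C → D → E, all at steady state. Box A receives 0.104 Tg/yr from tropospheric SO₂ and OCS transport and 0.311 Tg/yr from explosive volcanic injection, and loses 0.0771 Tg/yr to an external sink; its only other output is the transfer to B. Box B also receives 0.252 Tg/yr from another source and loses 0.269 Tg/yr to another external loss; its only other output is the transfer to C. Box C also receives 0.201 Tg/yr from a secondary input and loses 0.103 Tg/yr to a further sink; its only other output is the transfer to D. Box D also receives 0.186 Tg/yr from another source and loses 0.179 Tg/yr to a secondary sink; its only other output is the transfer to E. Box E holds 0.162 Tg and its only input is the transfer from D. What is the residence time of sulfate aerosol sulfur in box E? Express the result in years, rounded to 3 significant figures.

Box A: F(A→B) = (0.104 + 0.311) − 0.0771 = 0.33790 Tg/yr.
Box B: F(B→C) = (0.33790 + 0.252) − 0.269 = 0.32090 Tg/yr.
Box C: F(C→D) = (0.32090 + 0.201) − 0.103 = 0.41890 Tg/yr.
Box D: F(D→E) = (0.41890 + 0.186) − 0.179 = 0.42590 Tg/yr.
Box E throughput = its input = 0.42590 Tg/yr; τ = 0.162 / 0.42590 = 0.3804 yr.

0.380 yr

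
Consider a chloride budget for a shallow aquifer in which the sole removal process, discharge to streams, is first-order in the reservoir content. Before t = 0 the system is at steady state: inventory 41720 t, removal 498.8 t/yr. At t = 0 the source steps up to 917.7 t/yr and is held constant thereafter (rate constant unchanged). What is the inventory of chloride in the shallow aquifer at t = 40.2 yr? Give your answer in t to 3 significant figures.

55100 t

The sink rate constant is k = F₀/M₀ = 498.8/41720 = 0.01196 yr⁻¹.
Solving dM/dt = F₁ − kM with M(0) = M₀ gives M(t) = F₁/k + (M₀ − F₁/k)·e^(−kt).
F₁/k = 917.7/0.01196 = 76757 t; kt = 0.01196 × 40.2 = 0.4806, e^(−kt) = 0.6184.
M(40.2) = 76757 + (41720 − 76757) × 0.6184 = 76757 − 21670 = 55090 t.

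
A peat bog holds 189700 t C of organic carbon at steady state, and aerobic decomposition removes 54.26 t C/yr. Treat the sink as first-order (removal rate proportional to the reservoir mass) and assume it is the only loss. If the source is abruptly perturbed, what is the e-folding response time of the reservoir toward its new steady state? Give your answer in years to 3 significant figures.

3500 yr

For a linear reservoir the response time equals the residence time τ = M/F.
τ = 189700 / 54.26 = 3496 yr.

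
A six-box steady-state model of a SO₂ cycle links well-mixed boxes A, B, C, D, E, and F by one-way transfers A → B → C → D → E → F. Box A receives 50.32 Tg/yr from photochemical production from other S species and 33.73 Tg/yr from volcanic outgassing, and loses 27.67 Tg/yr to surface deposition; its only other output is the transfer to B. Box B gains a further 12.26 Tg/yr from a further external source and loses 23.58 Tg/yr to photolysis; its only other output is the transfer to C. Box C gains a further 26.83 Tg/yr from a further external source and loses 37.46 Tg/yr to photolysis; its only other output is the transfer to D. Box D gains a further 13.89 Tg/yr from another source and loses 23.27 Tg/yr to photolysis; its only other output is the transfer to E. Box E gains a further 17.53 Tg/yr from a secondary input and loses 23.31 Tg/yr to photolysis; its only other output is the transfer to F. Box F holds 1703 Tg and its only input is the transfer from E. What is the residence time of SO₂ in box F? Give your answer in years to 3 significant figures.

88.4 yr

Box A: F(A→B) = (50.32 + 33.73) − 27.67 = 56.380 Tg/yr.
Box B: F(B→C) = (56.380 + 12.26) − 23.58 = 45.060 Tg/yr.
Box C: F(C→D) = (45.060 + 26.83) − 37.46 = 34.430 Tg/yr.
Box D: F(D→E) = (34.430 + 13.89) − 23.27 = 25.050 Tg/yr.
Box E: F(E→F) = (25.050 + 17.53) − 23.31 = 19.270 Tg/yr.
Box F throughput = its input = 19.270 Tg/yr; τ = 1703 / 19.270 = 88.38 yr.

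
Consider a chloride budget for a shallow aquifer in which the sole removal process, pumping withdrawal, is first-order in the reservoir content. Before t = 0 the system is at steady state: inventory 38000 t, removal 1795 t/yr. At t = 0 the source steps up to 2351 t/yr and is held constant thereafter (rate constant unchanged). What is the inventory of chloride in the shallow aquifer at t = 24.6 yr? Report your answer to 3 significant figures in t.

46100 t

Residence time τ = M₀/F₀ = 21.17 yr. The eventual steady state is M_∞ = M₀·(F₁/F₀) = 38000 × 2351/1795 = 49770 t.
The anomaly ΔM(t) = M(t) − M_∞ decays as ΔM₀·e^(−t/τ) with ΔM₀ = 38000 − 49770 = −11770 t.
At t = 24.6 yr, e^(−t/τ) = e^(−1.162) = 0.3129, so ΔM = −3682 t and M = 49770 − 3682 = 46088 t.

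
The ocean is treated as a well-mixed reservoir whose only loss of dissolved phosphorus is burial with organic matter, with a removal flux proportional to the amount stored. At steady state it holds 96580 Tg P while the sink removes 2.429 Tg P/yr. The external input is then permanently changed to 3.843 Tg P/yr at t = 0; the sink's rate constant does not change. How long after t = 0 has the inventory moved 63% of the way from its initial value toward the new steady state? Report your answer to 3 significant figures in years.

39500 yr

τ = M₀/F₀ = 96580/2.429 = 39760 yr.
The remaining gap fraction is e^(−t/τ); 63% covered ⇒ e^(−t/τ) = 0.370.
t = −τ ln(0.370) = 39760 × 0.9943 = 39530 yr.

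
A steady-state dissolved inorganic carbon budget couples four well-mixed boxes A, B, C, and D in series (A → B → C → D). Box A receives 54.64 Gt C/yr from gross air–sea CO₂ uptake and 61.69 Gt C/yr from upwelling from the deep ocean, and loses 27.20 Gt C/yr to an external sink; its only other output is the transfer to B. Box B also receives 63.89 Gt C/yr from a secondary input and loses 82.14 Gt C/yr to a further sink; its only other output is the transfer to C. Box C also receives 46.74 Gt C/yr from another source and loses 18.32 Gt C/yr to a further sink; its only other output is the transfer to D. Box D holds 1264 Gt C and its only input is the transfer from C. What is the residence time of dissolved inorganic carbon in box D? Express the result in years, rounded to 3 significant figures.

12.7 yr

Box A: F(A→B) = (54.64 + 61.69) − 27.20 = 89.130 Gt C/yr.
Box B: F(B→C) = (89.130 + 63.89) − 82.14 = 70.880 Gt C/yr.
Box C: F(C→D) = (70.880 + 46.74) − 18.32 = 99.300 Gt C/yr.
Box D throughput = its input = 99.300 Gt C/yr; τ = 1264 / 99.300 = 12.73 yr.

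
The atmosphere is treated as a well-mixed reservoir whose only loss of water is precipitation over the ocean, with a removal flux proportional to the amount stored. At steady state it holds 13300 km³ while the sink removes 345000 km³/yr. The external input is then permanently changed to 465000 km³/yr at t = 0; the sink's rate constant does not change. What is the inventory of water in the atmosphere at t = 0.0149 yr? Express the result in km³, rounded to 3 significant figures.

14800 km³

The sink rate constant is k = F₀/M₀ = 345000/13300 = 25.94 yr⁻¹.
Solving dM/dt = F₁ − kM with M(0) = M₀ gives M(t) = F₁/k + (M₀ − F₁/k)·e^(−kt).
F₁/k = 465000/25.94 = 17926 km³; kt = 25.94 × 0.0149 = 0.3865, e^(−kt) = 0.6794.
M(0.0149) = 17926 + (13300 − 17926) × 0.6794 = 17926 − 3143 = 14783 km³.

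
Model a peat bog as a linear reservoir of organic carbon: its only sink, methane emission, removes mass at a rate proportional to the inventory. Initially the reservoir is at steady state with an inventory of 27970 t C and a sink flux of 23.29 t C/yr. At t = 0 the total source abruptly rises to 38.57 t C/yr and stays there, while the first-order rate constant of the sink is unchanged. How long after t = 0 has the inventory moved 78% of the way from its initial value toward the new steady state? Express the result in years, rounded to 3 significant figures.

τ = M₀/F₀ = 27970/23.29 = 1201 yr.
The remaining gap fraction is e^(−t/τ); 78% covered ⇒ e^(−t/τ) = 0.220.
t = −τ ln(0.220) = 1201 × 1.514 = 1818 yr.

1820 yr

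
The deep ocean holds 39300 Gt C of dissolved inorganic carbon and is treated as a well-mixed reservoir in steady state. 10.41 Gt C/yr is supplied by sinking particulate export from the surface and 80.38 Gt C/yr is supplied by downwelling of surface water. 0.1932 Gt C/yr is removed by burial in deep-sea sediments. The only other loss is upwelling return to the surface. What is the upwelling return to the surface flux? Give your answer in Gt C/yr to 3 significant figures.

90.6 Gt C/yr

At steady state ΣF_in = ΣF_out.
ΣF_in = 10.41 + 80.38 = 90.790 Gt C/yr.
Upwelling return to the surface flux = ΣF_in − (0.1932) = 90.790 − 0.1932 = 90.60 Gt C/yr.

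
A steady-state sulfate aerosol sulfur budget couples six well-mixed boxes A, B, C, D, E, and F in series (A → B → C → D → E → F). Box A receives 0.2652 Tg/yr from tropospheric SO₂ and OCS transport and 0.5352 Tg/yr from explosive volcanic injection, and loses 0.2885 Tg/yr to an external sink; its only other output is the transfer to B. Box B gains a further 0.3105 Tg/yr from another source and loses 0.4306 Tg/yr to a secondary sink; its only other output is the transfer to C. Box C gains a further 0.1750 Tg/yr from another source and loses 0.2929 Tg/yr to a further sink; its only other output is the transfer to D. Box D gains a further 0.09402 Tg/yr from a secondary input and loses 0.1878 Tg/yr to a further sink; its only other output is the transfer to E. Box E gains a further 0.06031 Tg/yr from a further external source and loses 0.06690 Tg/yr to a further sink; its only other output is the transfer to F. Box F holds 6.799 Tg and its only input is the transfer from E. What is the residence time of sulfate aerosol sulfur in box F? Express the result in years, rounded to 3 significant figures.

Box A: F(A→B) = (0.2652 + 0.5352) − 0.2885 = 0.51190 Tg/yr.
Box B: F(B→C) = (0.51190 + 0.3105) − 0.4306 = 0.39180 Tg/yr.
Box C: F(C→D) = (0.39180 + 0.1750) − 0.2929 = 0.27390 Tg/yr.
Box D: F(D→E) = (0.27390 + 0.09402) − 0.1878 = 0.18012 Tg/yr.
Box E: F(E→F) = (0.18012 + 0.06031) − 0.06690 = 0.17353 Tg/yr.
Box F throughput = its input = 0.17353 Tg/yr; τ = 6.799 / 0.17353 = 39.18 yr.

39.2 yr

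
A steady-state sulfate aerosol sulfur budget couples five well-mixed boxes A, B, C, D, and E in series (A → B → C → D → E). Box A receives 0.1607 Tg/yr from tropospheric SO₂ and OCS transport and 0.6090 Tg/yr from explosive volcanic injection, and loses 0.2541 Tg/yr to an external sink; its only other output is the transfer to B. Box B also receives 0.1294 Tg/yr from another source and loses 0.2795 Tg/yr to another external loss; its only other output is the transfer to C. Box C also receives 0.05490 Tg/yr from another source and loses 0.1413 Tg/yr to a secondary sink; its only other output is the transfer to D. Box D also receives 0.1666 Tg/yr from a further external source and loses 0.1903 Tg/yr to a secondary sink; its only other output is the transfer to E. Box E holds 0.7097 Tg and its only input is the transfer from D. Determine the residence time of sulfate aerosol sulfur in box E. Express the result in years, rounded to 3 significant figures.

2.78 yr

Box A: F(A→B) = (0.1607 + 0.6090) − 0.2541 = 0.51560 Tg/yr.
Box B: F(B→C) = (0.51560 + 0.1294) − 0.2795 = 0.36550 Tg/yr.
Box C: F(C→D) = (0.36550 + 0.05490) − 0.1413 = 0.27910 Tg/yr.
Box D: F(D→E) = (0.27910 + 0.1666) − 0.1903 = 0.25540 Tg/yr.
Box E throughput = its input = 0.25540 Tg/yr; τ = 0.7097 / 0.25540 = 2.779 yr.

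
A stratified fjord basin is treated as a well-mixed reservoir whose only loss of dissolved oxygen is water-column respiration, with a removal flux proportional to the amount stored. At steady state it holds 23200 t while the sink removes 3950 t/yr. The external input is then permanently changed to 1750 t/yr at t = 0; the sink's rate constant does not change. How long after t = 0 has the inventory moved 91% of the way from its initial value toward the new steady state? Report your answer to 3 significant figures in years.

τ = M₀/F₀ = 23200/3950 = 5.873 yr.
The remaining gap fraction is e^(−t/τ); 91% covered ⇒ e^(−t/τ) = 0.0900.
t = −τ ln(0.0900) = 5.873 × 2.408 = 14.14 yr.

14.1 yr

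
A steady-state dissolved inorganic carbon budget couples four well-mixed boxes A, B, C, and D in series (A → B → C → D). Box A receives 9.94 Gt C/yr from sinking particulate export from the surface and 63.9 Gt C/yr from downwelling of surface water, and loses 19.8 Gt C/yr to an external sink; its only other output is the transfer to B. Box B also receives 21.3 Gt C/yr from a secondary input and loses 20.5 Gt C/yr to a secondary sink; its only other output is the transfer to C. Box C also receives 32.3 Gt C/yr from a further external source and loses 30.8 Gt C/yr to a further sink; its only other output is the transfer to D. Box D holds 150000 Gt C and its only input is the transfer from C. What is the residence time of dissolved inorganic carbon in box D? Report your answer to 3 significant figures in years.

Box A: F(A→B) = (9.94 + 63.9) − 19.8 = 54.040 Gt C/yr.
Box B: F(B→C) = (54.040 + 21.3) − 20.5 = 54.840 Gt C/yr.
Box C: F(C→D) = (54.840 + 32.3) − 30.8 = 56.340 Gt C/yr.
Box D throughput = its input = 56.340 Gt C/yr; τ = 150000 / 56.340 = 2662 yr.

2660 yr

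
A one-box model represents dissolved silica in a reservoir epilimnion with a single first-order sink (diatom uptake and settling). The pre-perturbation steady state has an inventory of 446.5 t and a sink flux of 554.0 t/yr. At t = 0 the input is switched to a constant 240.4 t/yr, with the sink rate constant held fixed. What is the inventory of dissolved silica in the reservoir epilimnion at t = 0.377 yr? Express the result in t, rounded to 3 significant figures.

Residence time τ = M₀/F₀ = 0.8060 yr. The eventual steady state is M_∞ = M₀·(F₁/F₀) = 446.5 × 240.4/554.0 = 193.75 t.
The anomaly ΔM(t) = M(t) − M_∞ decays as ΔM₀·e^(−t/τ) with ΔM₀ = 446.5 − 193.75 = 252.7 t.
At t = 0.377 yr, e^(−t/τ) = e^(−0.4678) = 0.6264, so ΔM = 158.3 t and M = 193.75 + 158.3 = 352.07 t.

352 t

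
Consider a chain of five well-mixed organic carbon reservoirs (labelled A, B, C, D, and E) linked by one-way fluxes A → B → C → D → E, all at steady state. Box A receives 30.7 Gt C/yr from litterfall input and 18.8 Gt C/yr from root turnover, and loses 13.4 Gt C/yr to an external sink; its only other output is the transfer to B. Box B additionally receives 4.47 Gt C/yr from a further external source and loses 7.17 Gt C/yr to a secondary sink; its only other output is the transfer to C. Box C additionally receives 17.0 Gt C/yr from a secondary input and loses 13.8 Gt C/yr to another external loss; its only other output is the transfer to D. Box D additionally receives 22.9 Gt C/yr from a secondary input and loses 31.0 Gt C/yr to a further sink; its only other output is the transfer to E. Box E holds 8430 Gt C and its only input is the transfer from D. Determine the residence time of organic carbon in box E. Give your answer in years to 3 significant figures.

296 yr

Box A: F(A→B) = (30.7 + 18.8) − 13.4 = 36.100 Gt C/yr.
Box B: F(B→C) = (36.100 + 4.47) − 7.17 = 33.400 Gt C/yr.
Box C: F(C→D) = (33.400 + 17.0) − 13.8 = 36.600 Gt C/yr.
Box D: F(D→E) = (36.600 + 22.9) − 31.0 = 28.500 Gt C/yr.
Box E throughput = its input = 28.500 Gt C/yr; τ = 8430 / 28.500 = 295.8 yr.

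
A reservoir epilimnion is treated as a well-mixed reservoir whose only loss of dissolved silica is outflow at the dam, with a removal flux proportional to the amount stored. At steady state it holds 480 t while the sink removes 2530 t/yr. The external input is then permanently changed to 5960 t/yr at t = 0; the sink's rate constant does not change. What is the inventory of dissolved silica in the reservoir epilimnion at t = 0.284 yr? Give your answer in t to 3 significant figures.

Residence time τ = M₀/F₀ = 0.1897 yr. The eventual steady state is M_∞ = M₀·(F₁/F₀) = 480 × 5960/2530 = 1130.8 t.
The anomaly ΔM(t) = M(t) − M_∞ decays as ΔM₀·e^(−t/τ) with ΔM₀ = 480 − 1130.8 = −650.8 t.
At t = 0.284 yr, e^(−t/τ) = e^(−1.497) = 0.2238, so ΔM = −145.7 t and M = 1130.8 − 145.7 = 985.10 t.

985 t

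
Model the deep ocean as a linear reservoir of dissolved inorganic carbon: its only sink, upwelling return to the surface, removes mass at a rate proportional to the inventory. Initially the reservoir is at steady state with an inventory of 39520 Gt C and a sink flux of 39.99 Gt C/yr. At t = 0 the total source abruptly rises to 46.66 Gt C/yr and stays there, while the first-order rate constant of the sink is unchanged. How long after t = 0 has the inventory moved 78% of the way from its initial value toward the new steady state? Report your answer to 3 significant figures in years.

1500 yr

τ = M₀/F₀ = 39520/39.99 = 988.2 yr.
The remaining gap fraction is e^(−t/τ); 78% covered ⇒ e^(−t/τ) = 0.220.
t = −τ ln(0.220) = 988.2 × 1.514 = 1496 yr.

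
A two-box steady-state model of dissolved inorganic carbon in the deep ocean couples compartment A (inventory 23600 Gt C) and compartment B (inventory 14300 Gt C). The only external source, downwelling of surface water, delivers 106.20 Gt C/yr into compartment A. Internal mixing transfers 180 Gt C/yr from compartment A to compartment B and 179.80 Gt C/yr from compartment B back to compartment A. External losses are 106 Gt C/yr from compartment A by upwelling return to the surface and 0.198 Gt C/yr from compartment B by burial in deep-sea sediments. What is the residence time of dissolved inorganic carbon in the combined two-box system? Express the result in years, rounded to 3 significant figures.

357 yr

Treat the two boxes together as one reservoir: the mixing fluxes between them are internal recycling, so τ = ΣM / Σ(external losses).
M_total = 23600 + 14300 = 37900 Gt C.
ΣF_external_out = 106 + 0.198 = 106.20 Gt C/yr.
τ = M_total / ΣF_ext = 37900 / 106.20 = 356.9 yr.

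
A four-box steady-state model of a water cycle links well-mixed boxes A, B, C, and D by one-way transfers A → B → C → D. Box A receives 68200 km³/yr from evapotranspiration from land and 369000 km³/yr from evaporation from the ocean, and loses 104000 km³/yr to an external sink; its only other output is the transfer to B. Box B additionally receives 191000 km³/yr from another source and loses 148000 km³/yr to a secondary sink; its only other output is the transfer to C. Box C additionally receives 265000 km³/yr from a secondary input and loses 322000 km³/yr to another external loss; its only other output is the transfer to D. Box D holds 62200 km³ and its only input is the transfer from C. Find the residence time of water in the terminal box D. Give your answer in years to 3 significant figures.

0.195 yr

Box A: F(A→B) = (68200 + 369000) − 104000 = 333200 km³/yr.
Box B: F(B→C) = (333200 + 191000) − 148000 = 376200 km³/yr.
Box C: F(C→D) = (376200 + 265000) − 322000 = 319200 km³/yr.
Box D throughput = its input = 319200 km³/yr; τ = 62200 / 319200 = 0.1949 yr.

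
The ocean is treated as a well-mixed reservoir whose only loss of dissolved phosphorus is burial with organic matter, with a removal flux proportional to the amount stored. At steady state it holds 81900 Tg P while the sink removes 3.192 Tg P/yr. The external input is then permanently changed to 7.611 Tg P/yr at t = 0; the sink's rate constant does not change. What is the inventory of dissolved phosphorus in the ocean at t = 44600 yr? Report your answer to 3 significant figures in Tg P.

τ = M₀/F₀ = 81900/3.192 = 25660 yr; rate constant k = 1/τ.
New steady state M_∞ = F₁/k = F₁·τ = 7.611 × 25660 = 195280 Tg P.
M(t) = M_∞ + (M₀ − M_∞)·e^(−t/τ); t/τ = 44600/25660 = 1.738, so e^(−t/τ) = 0.1758.
M(t) = 195280 − 113400 × 0.1758 = 175350 Tg P.

175000 Tg P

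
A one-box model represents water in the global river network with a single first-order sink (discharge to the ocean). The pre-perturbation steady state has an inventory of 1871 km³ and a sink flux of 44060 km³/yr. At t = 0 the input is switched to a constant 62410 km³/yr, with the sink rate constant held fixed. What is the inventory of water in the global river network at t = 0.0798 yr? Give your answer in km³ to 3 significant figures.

2530 km³

τ = M₀/F₀ = 1871/44060 = 0.04246 yr; rate constant k = 1/τ.
New steady state M_∞ = F₁/k = F₁·τ = 62410 × 0.04246 = 2650.2 km³.
M(t) = M_∞ + (M₀ − M_∞)·e^(−t/τ); t/τ = 0.0798/0.04246 = 1.879, so e^(−t/τ) = 0.1527.
M(t) = 2650.2 − 779.2 × 0.1527 = 2531.2 km³.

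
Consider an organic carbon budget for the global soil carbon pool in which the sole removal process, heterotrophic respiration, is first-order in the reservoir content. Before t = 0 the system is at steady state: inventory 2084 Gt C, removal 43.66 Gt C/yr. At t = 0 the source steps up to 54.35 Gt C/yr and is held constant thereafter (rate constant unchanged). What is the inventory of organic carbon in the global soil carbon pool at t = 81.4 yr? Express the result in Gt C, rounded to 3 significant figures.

The sink rate constant is k = F₀/M₀ = 43.66/2084 = 0.02095 yr⁻¹.
Solving dM/dt = F₁ − kM with M(0) = M₀ gives M(t) = F₁/k + (M₀ − F₁/k)·e^(−kt).
F₁/k = 54.35/0.02095 = 2594.3 Gt C; kt = 0.02095 × 81.4 = 1.705, e^(−kt) = 0.1817.
M(81.4) = 2594.3 + (2084 − 2594.3) × 0.1817 = 2594.3 − 92.72 = 2501.5 Gt C.

2500 Gt C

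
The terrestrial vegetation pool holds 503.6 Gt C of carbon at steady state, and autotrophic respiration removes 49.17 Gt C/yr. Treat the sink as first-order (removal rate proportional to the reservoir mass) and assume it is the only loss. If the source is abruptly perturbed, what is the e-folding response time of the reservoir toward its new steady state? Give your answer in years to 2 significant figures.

10 yr

For a linear reservoir the response time equals the residence time τ = M/F.
τ = 503.6 / 49.17 = 10.24 yr.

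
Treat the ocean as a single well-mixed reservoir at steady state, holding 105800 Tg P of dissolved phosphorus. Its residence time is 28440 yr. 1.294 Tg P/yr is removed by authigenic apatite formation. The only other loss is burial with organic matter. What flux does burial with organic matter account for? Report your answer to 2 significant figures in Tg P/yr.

Total removal F = M/τ = 105800 / 28440 = 3.720 Tg P/yr.
Burial with organic matter = F − (1.294) = 3.720 − 1.294 = 2.426 Tg P/yr.

2.4 Tg P/yr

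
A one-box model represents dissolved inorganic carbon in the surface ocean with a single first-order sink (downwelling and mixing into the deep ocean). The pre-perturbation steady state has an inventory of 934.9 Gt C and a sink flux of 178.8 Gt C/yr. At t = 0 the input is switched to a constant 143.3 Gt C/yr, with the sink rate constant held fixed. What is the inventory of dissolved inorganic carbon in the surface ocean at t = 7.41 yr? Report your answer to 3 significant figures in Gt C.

794 Gt C

The sink rate constant is k = F₀/M₀ = 178.8/934.9 = 0.1913 yr⁻¹.
Solving dM/dt = F₁ − kM with M(0) = M₀ gives M(t) = F₁/k + (M₀ − F₁/k)·e^(−kt).
F₁/k = 143.3/0.1913 = 749.28 Gt C; kt = 0.1913 × 7.41 = 1.417, e^(−kt) = 0.2424.
M(7.41) = 749.28 + (934.9 − 749.28) × 0.2424 = 749.28 + 44.99 = 794.27 Gt C.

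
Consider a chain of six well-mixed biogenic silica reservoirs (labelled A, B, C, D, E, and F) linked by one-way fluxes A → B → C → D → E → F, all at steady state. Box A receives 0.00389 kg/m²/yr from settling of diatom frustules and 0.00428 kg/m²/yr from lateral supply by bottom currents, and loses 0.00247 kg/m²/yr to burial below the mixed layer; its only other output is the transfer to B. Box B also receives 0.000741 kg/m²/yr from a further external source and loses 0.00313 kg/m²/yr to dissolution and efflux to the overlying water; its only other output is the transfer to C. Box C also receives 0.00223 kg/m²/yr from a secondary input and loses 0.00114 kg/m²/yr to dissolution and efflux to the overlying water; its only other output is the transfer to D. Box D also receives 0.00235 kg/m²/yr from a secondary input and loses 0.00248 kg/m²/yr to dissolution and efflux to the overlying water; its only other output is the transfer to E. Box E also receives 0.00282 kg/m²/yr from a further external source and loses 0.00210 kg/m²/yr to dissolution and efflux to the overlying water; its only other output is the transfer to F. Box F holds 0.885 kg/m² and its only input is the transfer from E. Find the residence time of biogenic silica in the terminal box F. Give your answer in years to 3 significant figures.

177 yr

Box A: F(A→B) = (0.00389 + 0.00428) − 0.00247 = 0.0057000 kg/m²/yr.
Box B: F(B→C) = (0.0057000 + 0.000741) − 0.00313 = 0.0033110 kg/m²/yr.
Box C: F(C→D) = (0.0033110 + 0.00223) − 0.00114 = 0.0044010 kg/m²/yr.
Box D: F(D→E) = (0.0044010 + 0.00235) − 0.00248 = 0.0042710 kg/m²/yr.
Box E: F(E→F) = (0.0042710 + 0.00282) − 0.00210 = 0.0049910 kg/m²/yr.
Box F throughput = its input = 0.0049910 kg/m²/yr; τ = 0.885 / 0.0049910 = 177.3 yr.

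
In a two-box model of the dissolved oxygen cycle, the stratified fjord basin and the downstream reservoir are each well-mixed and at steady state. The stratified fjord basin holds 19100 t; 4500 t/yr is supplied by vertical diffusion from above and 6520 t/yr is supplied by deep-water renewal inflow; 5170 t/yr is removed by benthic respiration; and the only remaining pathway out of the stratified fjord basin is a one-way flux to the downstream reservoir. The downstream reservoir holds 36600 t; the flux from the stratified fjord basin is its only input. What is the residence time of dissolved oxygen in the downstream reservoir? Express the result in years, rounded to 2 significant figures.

Balance the stratified fjord basin: ΣF_in = 4500 + 6520 = 11020 t/yr.
Flux to the downstream reservoir = ΣF_in − (5170) = 5850.0 t/yr.
At steady state the output of the downstream reservoir equals its input, 5850.0 t/yr.
τ = M / F = 36600 / 5850.0 = 6.256 yr.

6.3 yr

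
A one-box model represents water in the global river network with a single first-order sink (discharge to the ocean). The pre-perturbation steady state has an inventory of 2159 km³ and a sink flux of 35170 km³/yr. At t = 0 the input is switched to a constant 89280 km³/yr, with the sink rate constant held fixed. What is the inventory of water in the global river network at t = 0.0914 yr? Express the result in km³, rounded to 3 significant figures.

4730 km³

τ = M₀/F₀ = 2159/35170 = 0.06139 yr; rate constant k = 1/τ.
New steady state M_∞ = F₁/k = F₁·τ = 89280 × 0.06139 = 5480.7 km³.
M(t) = M_∞ + (M₀ − M_∞)·e^(−t/τ); t/τ = 0.0914/0.06139 = 1.489, so e^(−t/τ) = 0.2256.
M(t) = 5480.7 − 3322 × 0.2256 = 4731.2 km³.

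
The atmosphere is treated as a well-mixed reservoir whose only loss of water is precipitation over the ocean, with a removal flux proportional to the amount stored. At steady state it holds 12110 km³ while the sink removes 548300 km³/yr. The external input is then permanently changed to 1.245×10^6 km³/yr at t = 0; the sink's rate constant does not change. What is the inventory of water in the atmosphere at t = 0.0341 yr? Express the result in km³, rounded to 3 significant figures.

24200 km³

The sink rate constant is k = F₀/M₀ = 548300/12110 = 45.28 yr⁻¹.
Solving dM/dt = F₁ − kM with M(0) = M₀ gives M(t) = F₁/k + (M₀ − F₁/k)·e^(−kt).
F₁/k = 1.245×10^6/45.28 = 27498 km³; kt = 45.28 × 0.0341 = 1.544, e^(−kt) = 0.2135.
M(0.0341) = 27498 + (12110 − 27498) × 0.2135 = 27498 − 3286 = 24212 km³.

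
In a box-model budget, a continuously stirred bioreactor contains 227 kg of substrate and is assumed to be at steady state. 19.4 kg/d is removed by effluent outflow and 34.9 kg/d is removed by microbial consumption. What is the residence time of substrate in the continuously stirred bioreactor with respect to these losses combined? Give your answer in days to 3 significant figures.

4.18 d

Total removal = 19.40 + 34.90 = 54.300 kg/d.
τ = M / ΣF_out = 227 / 54.300 = 4.180 d.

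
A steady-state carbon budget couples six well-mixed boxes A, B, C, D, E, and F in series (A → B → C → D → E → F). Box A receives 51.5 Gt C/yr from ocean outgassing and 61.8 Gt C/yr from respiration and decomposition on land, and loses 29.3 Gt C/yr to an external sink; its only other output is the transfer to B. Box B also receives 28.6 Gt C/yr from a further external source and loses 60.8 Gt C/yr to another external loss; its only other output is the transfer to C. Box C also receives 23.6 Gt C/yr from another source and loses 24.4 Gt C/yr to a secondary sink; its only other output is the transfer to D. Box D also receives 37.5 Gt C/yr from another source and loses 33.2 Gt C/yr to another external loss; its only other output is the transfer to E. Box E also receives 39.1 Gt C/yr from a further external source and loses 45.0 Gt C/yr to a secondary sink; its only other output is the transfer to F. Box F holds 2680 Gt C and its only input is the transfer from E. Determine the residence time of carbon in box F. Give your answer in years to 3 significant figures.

54.3 yr

Box A: F(A→B) = (51.5 + 61.8) − 29.3 = 84.000 Gt C/yr.
Box B: F(B→C) = (84.000 + 28.6) − 60.8 = 51.800 Gt C/yr.
Box C: F(C→D) = (51.800 + 23.6) − 24.4 = 51.000 Gt C/yr.
Box D: F(D→E) = (51.000 + 37.5) − 33.2 = 55.300 Gt C/yr.
Box E: F(E→F) = (55.300 + 39.1) − 45.0 = 49.400 Gt C/yr.
Box F throughput = its input = 49.400 Gt C/yr; τ = 2680 / 49.400 = 54.25 yr.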